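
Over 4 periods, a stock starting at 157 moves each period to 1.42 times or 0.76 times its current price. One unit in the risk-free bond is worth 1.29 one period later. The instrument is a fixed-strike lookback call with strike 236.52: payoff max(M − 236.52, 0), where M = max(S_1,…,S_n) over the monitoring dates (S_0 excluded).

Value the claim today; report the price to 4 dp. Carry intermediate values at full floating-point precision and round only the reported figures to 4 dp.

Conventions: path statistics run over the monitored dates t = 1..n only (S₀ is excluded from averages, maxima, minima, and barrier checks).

Risk-neutral up-probability p* = (R−d)/(u−d) = (1.29−0.76)/(1.42−0.76) = 0.8030; the claim prices as the p*-weighted sum of path payoffs discounted by R^4.
Enumerate all 2^4 = 16 price paths (U = up ×1.42, D = down ×0.76); each path with k up-moves has probability p*^k·(1−p*)^(4−k).
DDDD: M=119.3200, payoff=0.0000, prob=0.001505
UDDD: M=222.9400, payoff=0.0000, prob=0.006137
DUDD: M=169.4344, payoff=0.0000, prob=0.006137
UUDD: M=316.5748, payoff=80.0548, prob=0.025019
DDUD: M=128.7701, payoff=0.0000, prob=0.006137
UDUD: M=240.5968, payoff=4.0768, prob=0.025019
DUUD: M=240.5968, payoff=4.0768, prob=0.025019
UUUD: M=449.5362, payoff=213.0162, prob=0.101999
DDDU: M=119.3200, payoff=0.0000, prob=0.006137
UDDU: M=222.9400, payoff=0.0000, prob=0.025019
DUDU: M=182.8536, payoff=0.0000, prob=0.025019
UUDU: M=341.6475, payoff=105.1275, prob=0.101999
DDUU: M=182.8536, payoff=0.0000, prob=0.025019
UDUU: M=341.6475, payoff=105.1275, prob=0.101999
DUUU: M=341.6475, payoff=105.1275, prob=0.101999
UUUU: M=638.3414, payoff=401.8214, prob=0.415841
Price = Σ prob·payoff / R^4 = 223.196903 / 2.769229 = 80.5989

price = 80.5989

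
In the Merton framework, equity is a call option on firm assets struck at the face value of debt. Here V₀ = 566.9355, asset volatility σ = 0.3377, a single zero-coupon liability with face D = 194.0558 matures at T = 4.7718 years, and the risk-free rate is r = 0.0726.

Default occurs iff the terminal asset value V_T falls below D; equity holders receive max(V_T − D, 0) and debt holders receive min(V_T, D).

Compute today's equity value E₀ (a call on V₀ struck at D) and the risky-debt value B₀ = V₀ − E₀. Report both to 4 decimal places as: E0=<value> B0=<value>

E0=431.7302 B0=135.2053

With assets at 566.9355 and a single debt payment of 194.0558 at 4.7718 years:
d₁ = [ln(V₀/D) + (r + σ²/2)T] / (σ√T)
   = [ln(566.9355/194.0558) + (0.0726 + 0.5·0.3377²)·4.7718] / (0.3377·√4.7718)
   = [1.072100 + 0.618524] / 0.737687 = 2.291790
d₂ = d₁ − σ√T = 2.291790 − 0.737687 = 1.554103
N(d₁) = 0.989041,  N(d₂) = 0.939920,  e^(−rT) = 0.707206
E₀ = V₀·N(d₁) − D·e^(−rT)·N(d₂)
   = 566.9355·0.989041 − 194.0558·0.707206·0.939920 = 431.730232
B₀ = V₀ − E₀ = 566.9355 − 431.730232 = 135.205268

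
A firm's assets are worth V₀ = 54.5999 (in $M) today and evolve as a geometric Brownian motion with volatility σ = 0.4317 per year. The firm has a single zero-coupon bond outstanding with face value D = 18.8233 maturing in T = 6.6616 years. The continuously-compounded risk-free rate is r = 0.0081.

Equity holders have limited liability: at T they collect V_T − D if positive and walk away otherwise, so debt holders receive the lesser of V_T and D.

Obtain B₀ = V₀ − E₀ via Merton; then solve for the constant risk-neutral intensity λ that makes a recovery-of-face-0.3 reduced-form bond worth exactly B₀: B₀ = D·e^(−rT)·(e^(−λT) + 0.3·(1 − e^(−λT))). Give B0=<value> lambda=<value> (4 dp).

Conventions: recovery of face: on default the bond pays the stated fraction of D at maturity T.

B0=15.2291 lambda=0.0351

With assets at 54.5999 and a single debt payment of 18.8233 at 6.6616 years:
d₁ = [ln(V₀/D) + (r + σ²/2)T] / (σ√T)
   = [ln(54.5999/18.8233) + (0.0081 + 0.5·0.4317²)·6.6616] / (0.4317·√6.6616)
   = [1.064937 + 0.674703] / 1.114221 = 1.561306
d₂ = d₁ − σ√T = 1.561306 − 1.114221 = 0.447085
N(d₁) = 0.940774,  N(d₂) = 0.672593,  e^(−rT) = 0.947471
E₀ = V₀·N(d₁) − D·e^(−rT)·N(d₂)
   = 54.5999·0.940774 − 18.8233·0.947471·0.672593 = 39.370795
B₀ = V₀ − E₀ = 54.5999 − 39.370795 = 15.229105
e^(−λT) = (B₀·e^(rT)/D − 0.3)/(1 − 0.3) = (15.2291·1.055441/18.8233 − 0.3)/0.7 = 0.79130127
λ = −ln(0.79130127)/6.6616 = 0.035138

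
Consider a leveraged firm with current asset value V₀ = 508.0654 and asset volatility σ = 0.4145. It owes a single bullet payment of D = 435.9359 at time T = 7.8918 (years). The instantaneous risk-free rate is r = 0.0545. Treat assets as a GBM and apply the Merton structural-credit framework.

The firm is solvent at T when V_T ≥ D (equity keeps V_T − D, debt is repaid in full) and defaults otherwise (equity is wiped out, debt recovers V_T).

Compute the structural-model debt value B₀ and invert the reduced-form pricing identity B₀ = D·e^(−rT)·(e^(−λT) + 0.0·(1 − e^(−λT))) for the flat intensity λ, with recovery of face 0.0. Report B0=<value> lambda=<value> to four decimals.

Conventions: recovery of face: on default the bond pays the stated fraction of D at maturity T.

With assets at 508.0654 and a single debt payment of 435.9359 at 7.8918 years:
d₁ = [ln(V₀/D) + (r + σ²/2)T] / (σ√T)
   = [ln(508.0654/435.9359) + (0.0545 + 0.5·0.4145²)·7.8918] / (0.4145·√7.8918)
   = [0.153115 + 1.108049] / 1.164428 = 1.083076
d₂ = d₁ − σ√T = 1.083076 − 1.164428 = -0.081352
N(d₁) = 0.860613,  N(d₂) = 0.467581,  e^(−rT) = 0.650442
E₀ = V₀·N(d₁) − D·e^(−rT)·N(d₂)
   = 508.0654·0.860613 − 435.9359·0.650442·0.467581 = 304.664413
B₀ = V₀ − E₀ = 508.0654 − 304.664413 = 203.400987
e^(−λT) = (B₀·e^(rT)/D − 0)/(1 − 0) = (203.4010·1.537416/435.9359 − 0)/1 = 0.71733472
λ = −ln(0.71733472)/7.8918 = 0.042096

B0=203.4010 lambda=0.0421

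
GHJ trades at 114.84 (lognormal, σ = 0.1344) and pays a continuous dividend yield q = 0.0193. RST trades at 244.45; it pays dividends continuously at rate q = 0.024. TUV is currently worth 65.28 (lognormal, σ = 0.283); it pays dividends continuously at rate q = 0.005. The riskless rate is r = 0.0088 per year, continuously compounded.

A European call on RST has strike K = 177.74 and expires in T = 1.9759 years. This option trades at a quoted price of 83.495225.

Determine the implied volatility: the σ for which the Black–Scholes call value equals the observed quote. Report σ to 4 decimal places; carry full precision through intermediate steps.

sigma = 0.4365

At σ = 0.4365 the Black–Scholes value reproduces the quote:
σ√T = 0.4365·√1.9759 = 0.613574
d₁ = (ln(S/K) + (r−q+σ²/2)T) / (σ√T) = (ln(244.45/177.74) + (0.0088−0.024+0.4365²/2)·1.9759) / 0.613574 = (0.318689 + 0.158203) / 0.613574 = 0.777236
d₂ = d₁ − σ√T = 0.777236 − 0.613574 = 0.163662
e^{−rT} = 0.982762
e^{−qT} = 0.953685
N(d₁) = 0.781490,  N(d₂) = 0.565002
V = S·e^{−qT}·N(d₁) − K·e^{−rT}·N(d₂) = 182.187541 − 98.692316 = 83.495225 (equal to the quote); since ∂V/∂σ > 0 for all σ, the implied volatility is unique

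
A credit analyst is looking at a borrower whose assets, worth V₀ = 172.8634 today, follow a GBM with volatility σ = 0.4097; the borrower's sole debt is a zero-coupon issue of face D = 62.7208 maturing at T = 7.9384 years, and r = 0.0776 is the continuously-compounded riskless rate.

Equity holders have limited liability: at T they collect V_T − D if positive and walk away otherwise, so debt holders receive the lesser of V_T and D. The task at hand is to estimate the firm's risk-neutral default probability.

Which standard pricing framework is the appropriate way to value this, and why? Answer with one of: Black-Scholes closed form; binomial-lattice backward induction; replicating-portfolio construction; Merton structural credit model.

framework: Merton structural credit model

Key observation: the data describe a firm's assets (V₀ = 172.8634, GBM) and a single zero-coupon debt of face 62.7208, so credit quantities follow from equity-as-call in the structural model.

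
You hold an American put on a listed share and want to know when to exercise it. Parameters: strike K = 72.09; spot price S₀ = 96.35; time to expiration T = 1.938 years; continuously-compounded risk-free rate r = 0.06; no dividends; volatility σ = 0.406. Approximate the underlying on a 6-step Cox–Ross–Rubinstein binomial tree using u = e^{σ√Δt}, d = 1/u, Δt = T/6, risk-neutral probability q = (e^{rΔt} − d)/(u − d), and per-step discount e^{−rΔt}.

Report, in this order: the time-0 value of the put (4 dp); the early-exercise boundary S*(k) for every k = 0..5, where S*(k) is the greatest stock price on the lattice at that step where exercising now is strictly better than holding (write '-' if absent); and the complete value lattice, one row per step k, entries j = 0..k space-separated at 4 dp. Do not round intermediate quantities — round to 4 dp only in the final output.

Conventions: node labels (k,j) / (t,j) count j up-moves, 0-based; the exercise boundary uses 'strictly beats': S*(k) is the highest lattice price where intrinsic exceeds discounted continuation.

price = 6.8463
boundary = - - - - 38.2835 48.2193
tree:
6.8463
10.7522 2.9686
16.4041 5.1752 0.7415
24.1217 8.8584 1.4669 0.0000
33.8065 14.7953 2.9019 0.0000 0.0000
41.6951 23.8707 5.7406 0.0000 0.0000 0.0000
47.9581 33.8065 11.3561 0.0000 0.0000 0.0000 0.0000

Δt=0.32300  u=1.25953  d=0.79394  q=0.48460  discount=0.98081
step 6 (expiry): payoffs max(K−S,0) = 47.9581 33.8065 11.3561 0.0000 0.0000 0.0000 0.0000
step 5: (k=5,j=0): S=30.3949, K−S=41.6951, hold=40.3114 ⇒ V=41.6951 exercise | (k=5,j=1): S=48.2193, K−S=23.8707, hold=22.4870 ⇒ V=23.8707 exercise | (k=5,j=2): S=76.4965, K−S=0.0000, hold=5.7406 ⇒ V=5.7406 continue | (k=5,j=3): S=121.3562, K−S=0.0000, hold=0.0000 ⇒ V=0.0000 continue | (k=5,j=4): S=192.5228, K−S=0.0000, hold=0.0000 ⇒ V=0.0000 continue | (k=5,j=5): S=305.4234, K−S=0.0000, hold=0.0000 ⇒ V=0.0000 continue  boundary S*=48.2193
step 4: (k=4,j=0): S=38.2835, K−S=33.8065, hold=32.4229 ⇒ V=33.8065 exercise | (k=4,j=1): S=60.7339, K−S=11.3561, hold=14.7953 ⇒ V=14.7953 continue | (k=4,j=2): S=96.3500, K−S=0.0000, hold=2.9019 ⇒ V=2.9019 continue | (k=4,j=3): S=152.8523, K−S=0.0000, hold=0.0000 ⇒ V=0.0000 continue | (k=4,j=4): S=242.4891, K−S=0.0000, hold=0.0000 ⇒ V=0.0000 continue  boundary S*=38.2835
step 3: (k=3,j=0): S=48.2193, K−S=23.8707, hold=24.1217 ⇒ V=24.1217 continue | (k=3,j=1): S=76.4965, K−S=0.0000, hold=8.8584 ⇒ V=8.8584 continue | (k=3,j=2): S=121.3562, K−S=0.0000, hold=1.4669 ⇒ V=1.4669 continue | (k=3,j=3): S=192.5228, K−S=0.0000, hold=0.0000 ⇒ V=0.0000 continue  boundary S*=-
step 2: (k=2,j=0): S=60.7339, K−S=11.3561, hold=16.4041 ⇒ V=16.4041 continue | (k=2,j=1): S=96.3500, K−S=0.0000, hold=5.1752 ⇒ V=5.1752 continue | (k=2,j=2): S=152.8523, K−S=0.0000, hold=0.7415 ⇒ V=0.7415 continue  boundary S*=-
step 1: (k=1,j=0): S=76.4965, K−S=0.0000, hold=10.7522 ⇒ V=10.7522 continue | (k=1,j=1): S=121.3562, K−S=0.0000, hold=2.9686 ⇒ V=2.9686 continue  boundary S*=-
step 0: (k=0,j=0): S=96.3500, K−S=0.0000, hold=6.8463 ⇒ V=6.8463 continue  boundary S*=-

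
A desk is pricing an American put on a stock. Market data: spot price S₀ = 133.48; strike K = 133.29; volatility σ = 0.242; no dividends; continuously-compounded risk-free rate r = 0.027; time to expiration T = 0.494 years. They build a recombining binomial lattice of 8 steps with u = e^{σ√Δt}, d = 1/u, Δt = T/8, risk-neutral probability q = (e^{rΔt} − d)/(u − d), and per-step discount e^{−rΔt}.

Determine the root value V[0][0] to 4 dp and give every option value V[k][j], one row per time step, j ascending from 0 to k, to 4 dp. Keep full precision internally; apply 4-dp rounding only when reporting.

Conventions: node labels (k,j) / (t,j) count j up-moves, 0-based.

Δt=0.06175  u=1.06198  d=0.94164  q=0.49884  discount=0.99833
step 8 (expiry): payoffs max(K−S,0) = 50.7845 40.2401 28.3480 14.9360 0.0000 0.0000 0.0000 0.0000 0.0000
k=7: (k=7,j=0): S=87.6192, K−S=45.6708, hold=45.4487 ⇒ V=45.6708 exercise | (k=7,j=1): S=98.8172, K−S=34.4728, hold=34.2507 ⇒ V=34.4728 exercise | (k=7,j=2): S=111.4464, K−S=21.8436, hold=21.6215 ⇒ V=21.8436 exercise | (k=7,j=3): S=125.6896, K−S=7.6004, hold=7.4729 ⇒ V=7.6004 exercise | (k=7,j=4): S=141.7532, K−S=0.0000, hold=0.0000 ⇒ V=0.0000 continue | (k=7,j=5): S=159.8697, K−S=0.0000, hold=0.0000 ⇒ V=0.0000 continue | (k=7,j=6): S=180.3016, K−S=0.0000, hold=0.0000 ⇒ V=0.0000 continue | (k=7,j=7): S=203.3448, K−S=0.0000, hold=0.0000 ⇒ V=0.0000 continue
k=6: (k=6,j=0): S=93.0499, K−S=40.2401, hold=40.0180 ⇒ V=40.2401 exercise | (k=6,j=1): S=104.9420, K−S=28.3480, hold=28.1259 ⇒ V=28.3480 exercise | (k=6,j=2): S=118.3540, K−S=14.9360, hold=14.7140 ⇒ V=14.9360 exercise | (k=6,j=3): S=133.4800, K−S=0.0000, hold=3.8027 ⇒ V=3.8027 continue | (k=6,j=4): S=150.5392, K−S=0.0000, hold=0.0000 ⇒ V=0.0000 continue | (k=6,j=5): S=169.7786, K−S=0.0000, hold=0.0000 ⇒ V=0.0000 continue | (k=6,j=6): S=191.4769, K−S=0.0000, hold=0.0000 ⇒ V=0.0000 continue
k=5: (k=5,j=0): S=98.8172, K−S=34.4728, hold=34.2507 ⇒ V=34.4728 exercise | (k=5,j=1): S=111.4464, K−S=21.8436, hold=21.6215 ⇒ V=21.8436 exercise | (k=5,j=2): S=125.6896, K−S=7.6004, hold=9.3667 ⇒ V=9.3667 continue | (k=5,j=3): S=141.7532, K−S=0.0000, hold=1.9026 ⇒ V=1.9026 continue | (k=5,j=4): S=159.8697, K−S=0.0000, hold=0.0000 ⇒ V=0.0000 continue | (k=5,j=5): S=180.3016, K−S=0.0000, hold=0.0000 ⇒ V=0.0000 continue
k=4: (k=4,j=0): S=104.9420, K−S=28.3480, hold=28.1259 ⇒ V=28.3480 exercise | (k=4,j=1): S=118.3540, K−S=14.9360, hold=15.5936 ⇒ V=15.5936 continue | (k=4,j=2): S=133.4800, K−S=0.0000, hold=5.6339 ⇒ V=5.6339 continue | (k=4,j=3): S=150.5392, K−S=0.0000, hold=0.9519 ⇒ V=0.9519 continue | (k=4,j=4): S=169.7786, K−S=0.0000, hold=0.0000 ⇒ V=0.0000 continue
k=3: (k=3,j=0): S=111.4464, K−S=21.8436, hold=21.9490 ⇒ V=21.9490 continue | (k=3,j=1): S=125.6896, K−S=7.6004, hold=10.6077 ⇒ V=10.6077 continue | (k=3,j=2): S=141.7532, K−S=0.0000, hold=3.2929 ⇒ V=3.2929 continue | (k=3,j=3): S=159.8697, K−S=0.0000, hold=0.4763 ⇒ V=0.4763 continue
k=2: (k=2,j=0): S=118.3540, K−S=14.9360, hold=16.2644 ⇒ V=16.2644 continue | (k=2,j=1): S=133.4800, K−S=0.0000, hold=6.9472 ⇒ V=6.9472 continue | (k=2,j=2): S=150.5392, K−S=0.0000, hold=1.8847 ⇒ V=1.8847 continue
k=1: (k=1,j=0): S=125.6896, K−S=7.6004, hold=11.5973 ⇒ V=11.5973 continue | (k=1,j=1): S=141.7532, K−S=0.0000, hold=4.4145 ⇒ V=4.4145 continue
k=0: (k=0,j=0): S=133.4800, K−S=0.0000, hold=8.0009 ⇒ V=8.0009 continue

price = 8.0009
tree:
8.0009
11.5973 4.4145
16.2644 6.9472 1.8847
21.9490 10.6077 3.2929 0.4763
28.3480 15.5936 5.6339 0.9519 0.0000
34.4728 21.8436 9.3667 1.9026 0.0000 0.0000
40.2401 28.3480 14.9360 3.8027 0.0000 0.0000 0.0000
45.6708 34.4728 21.8436 7.6004 0.0000 0.0000 0.0000 0.0000
50.7845 40.2401 28.3480 14.9360 0.0000 0.0000 0.0000 0.0000 0.0000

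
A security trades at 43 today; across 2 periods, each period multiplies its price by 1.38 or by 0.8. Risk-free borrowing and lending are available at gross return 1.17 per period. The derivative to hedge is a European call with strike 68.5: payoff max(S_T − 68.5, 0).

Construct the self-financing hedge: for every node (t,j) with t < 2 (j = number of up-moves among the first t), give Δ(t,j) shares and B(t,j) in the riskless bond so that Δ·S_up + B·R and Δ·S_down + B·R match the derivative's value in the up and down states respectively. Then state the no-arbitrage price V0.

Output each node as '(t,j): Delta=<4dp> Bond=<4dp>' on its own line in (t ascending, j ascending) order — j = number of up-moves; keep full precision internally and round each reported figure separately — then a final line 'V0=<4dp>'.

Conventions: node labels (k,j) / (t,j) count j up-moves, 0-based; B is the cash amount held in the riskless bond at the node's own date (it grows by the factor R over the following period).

(0,0): Delta=0.2927 Bond=-8.6063
(1,0): Delta=0.0000 Bond=0.0000
(1,1): Delta=0.3890 Bond=-15.7845
V0=3.9804

The replicating-portfolio and risk-neutral prices coincide; use p* = (1.17−0.8)/(1.38−0.8) = 0.6379 for the latter.
Payoffs at expiry: V(2,0)=0.0000, V(2,1)=0.0000, V(2,2)=13.3892
(1,0): S=34.4000. Δ = (V_up−V_dn)/(S_up−S_dn) = (0.0000−0.0000)/(47.4720−27.5200) = 0.0000. V = [p*·0.0000 + (1−p*)·0.0000]/1.17 = 0.0000. B = V − Δ·S = 0.0000.
(1,1): S=59.3400. Δ = (V_up−V_dn)/(S_up−S_dn) = (13.3892−0.0000)/(81.8892−47.4720) = 0.3890. V = [p*·13.3892 + (1−p*)·0.0000]/1.17 = 7.3003. B = V − Δ·S = -15.7845.
(0,0): S=43.0000. Δ = (V_up−V_dn)/(S_up−S_dn) = (7.3003−0.0000)/(59.3400−34.4000) = 0.2927. V = [p*·7.3003 + (1−p*)·0.0000]/1.17 = 3.9804. B = V − Δ·S = -8.6063.
Check: Δ(0,0)·S0 + B(0,0) = 3.9804 = V0.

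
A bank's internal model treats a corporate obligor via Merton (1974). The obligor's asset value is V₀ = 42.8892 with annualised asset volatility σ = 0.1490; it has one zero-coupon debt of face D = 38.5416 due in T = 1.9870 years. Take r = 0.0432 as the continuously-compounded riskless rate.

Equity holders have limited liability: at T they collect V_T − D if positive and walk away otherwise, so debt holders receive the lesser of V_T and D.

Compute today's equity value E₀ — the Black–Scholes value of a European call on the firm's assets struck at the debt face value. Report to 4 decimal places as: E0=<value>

Apply the equity-as-call identities (strike 38.5416, horizon 1.9870 years):
d₁ = [ln(V₀/D) + (r + σ²/2)T] / (σ√T)
   = [ln(42.8892/38.5416) + (0.0432 + 0.5·0.1490²)·1.9870] / (0.1490·√1.9870)
   = [0.106882 + 0.107895] / 0.210032 = 1.022592
d₂ = d₁ − σ√T = 1.022592 − 0.210032 = 0.812560
N(d₁) = 0.846750,  N(d₂) = 0.791765,  e^(−rT) = 0.917743
E₀ = V₀·N(d₁) − D·e^(−rT)·N(d₂)
   = 42.8892·0.846750 − 38.5416·0.917743·0.791765 = 8.310688

E0=8.3107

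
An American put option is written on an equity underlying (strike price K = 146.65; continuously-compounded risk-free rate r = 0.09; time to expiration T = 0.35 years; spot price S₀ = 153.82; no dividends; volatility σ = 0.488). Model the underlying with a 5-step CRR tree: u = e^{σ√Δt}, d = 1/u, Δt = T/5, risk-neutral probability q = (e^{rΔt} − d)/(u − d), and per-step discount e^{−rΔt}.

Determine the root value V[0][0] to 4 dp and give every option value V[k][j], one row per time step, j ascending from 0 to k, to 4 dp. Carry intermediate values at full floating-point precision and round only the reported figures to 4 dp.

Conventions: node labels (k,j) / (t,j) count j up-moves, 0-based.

price = 12.7893
tree:
12.7893
19.7821 5.7384
29.5633 9.9438 1.4729
42.2275 16.8760 2.9188 0.0000
54.8757 27.8362 5.7839 0.0000 0.0000
65.9919 42.2275 11.4615 0.0000 0.0000 0.0000

Δt=0.07000, u=1.13782, d=0.87887, q=0.49217, disc=e^(-rΔt)=0.99372
k=5 terminal: V=max(K-S,0) → 65.9919 42.2275 11.4615 0.0000 0.0000 0.0000
k=4: j=0 S=91.7743 intr=54.8757 cont=53.9547 V=54.8757[EX]; j=1 S=118.8138 intr=27.8362 cont=26.9152 V=27.8362[EX]; j=2 S=153.8200 intr=0.0000 cont=5.7839 V=5.7839[hold]; j=3 S=199.1401 intr=0.0000 cont=0.0000 V=0.0000[hold]; j=4 S=257.8128 intr=0.0000 cont=0.0000 V=0.0000[hold]
k=3: j=0 S=104.4225 intr=42.2275 cont=41.3065 V=42.2275[EX]; j=1 S=135.1885 intr=11.4615 cont=16.8760 V=16.8760[hold]; j=2 S=175.0192 intr=0.0000 cont=2.9188 V=2.9188[hold]; j=3 S=226.5852 intr=0.0000 cont=0.0000 V=0.0000[hold]
k=2: j=0 S=118.8138 intr=27.8362 cont=29.5633 V=29.5633[hold]; j=1 S=153.8200 intr=0.0000 cont=9.9438 V=9.9438[hold]; j=2 S=199.1401 intr=0.0000 cont=1.4729 V=1.4729[hold]
k=1: j=0 S=135.1885 intr=11.4615 cont=19.7821 V=19.7821[hold]; j=1 S=175.0192 intr=0.0000 cont=5.7384 V=5.7384[hold]
k=0: j=0 S=153.8200 intr=0.0000 cont=12.7893 V=12.7893[hold]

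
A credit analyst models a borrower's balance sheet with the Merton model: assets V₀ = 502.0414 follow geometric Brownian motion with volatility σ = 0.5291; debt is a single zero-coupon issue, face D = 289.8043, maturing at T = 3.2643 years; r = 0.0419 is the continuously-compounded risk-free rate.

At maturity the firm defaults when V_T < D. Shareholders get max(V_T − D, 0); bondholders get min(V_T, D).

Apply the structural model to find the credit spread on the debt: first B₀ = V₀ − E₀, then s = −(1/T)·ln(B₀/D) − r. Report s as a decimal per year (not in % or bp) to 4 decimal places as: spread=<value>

Work the structural quantities from V₀ = 502.0414 against face 289.8043:
d₁ = [ln(V₀/D) + (r + σ²/2)T] / (σ√T)
   = [ln(502.0414/289.8043) + (0.0419 + 0.5·0.5291²)·3.2643] / (0.5291·√3.2643)
   = [0.549477 + 0.593689] / 0.955945 = 1.195850
d₂ = d₁ − σ√T = 1.195850 − 0.955945 = 0.239905
N(d₁) = 0.884122,  N(d₂) = 0.594798,  e^(−rT) = 0.872167
E₀ = V₀·N(d₁) − D·e^(−rT)·N(d₂)
   = 502.0414·0.884122 − 289.8043·0.872167·0.594798 = 293.526206
B₀ = V₀ − E₀ = 502.0414 − 293.526206 = 208.515194
spread = −(1/T)·ln(B₀/D) − r = −(1/3.2643)·ln(208.515194/289.8043) − 0.0419 = 0.05894672

spread=0.0589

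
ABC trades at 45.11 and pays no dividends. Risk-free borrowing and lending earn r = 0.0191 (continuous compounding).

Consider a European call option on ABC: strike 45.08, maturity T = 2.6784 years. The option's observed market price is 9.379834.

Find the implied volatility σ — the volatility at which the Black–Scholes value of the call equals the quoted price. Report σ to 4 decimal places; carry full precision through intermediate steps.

At σ = 0.2880 the Black–Scholes value reproduces the quote:
σ√T = 0.288·√2.6784 = 0.471336
d₁ = (ln(S/K) + (r+σ²/2)T) / (σ√T) = (ln(45.11/45.08) + (0.0191+0.288²/2)·2.6784) / 0.471336 = (0.000665 + 0.162236) / 0.471336 = 0.345616
d₂ = d₁ − σ√T = 0.345616 − 0.471336 = -0.125719
e^{−rT} = 0.950129
N(d₁) = 0.635184,  N(d₂) = 0.449977
V = S·N(d₁) − K·e^{−rT}·N(d₂) = 28.653173 − 19.273339 = 9.379834 (matching the quote); vega is positive throughout, so no other σ reproduces this price

sigma = 0.2880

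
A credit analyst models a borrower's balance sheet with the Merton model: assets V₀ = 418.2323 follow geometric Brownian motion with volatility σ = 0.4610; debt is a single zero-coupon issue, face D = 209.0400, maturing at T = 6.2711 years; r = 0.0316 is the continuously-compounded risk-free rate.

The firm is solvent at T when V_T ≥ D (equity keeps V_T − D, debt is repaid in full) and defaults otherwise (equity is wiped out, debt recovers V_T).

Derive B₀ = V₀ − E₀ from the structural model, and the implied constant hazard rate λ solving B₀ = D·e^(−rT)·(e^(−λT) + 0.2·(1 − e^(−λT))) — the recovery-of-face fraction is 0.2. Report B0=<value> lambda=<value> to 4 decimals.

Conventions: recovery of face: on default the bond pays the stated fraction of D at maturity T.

B0=136.0396 lambda=0.0476

With assets at 418.2323 and a single debt payment of 209.0400 at 6.2711 years:
d₁ = [ln(V₀/D) + (r + σ²/2)T] / (σ√T)
   = [ln(418.2323/209.0400) + (0.0316 + 0.5·0.4610²)·6.2711] / (0.4610·√6.2711)
   = [0.693511 + 0.864537] / 1.154444 = 1.349610
d₂ = d₁ − σ√T = 1.349610 − 1.154444 = 0.195166
N(d₁) = 0.911429,  N(d₂) = 0.577368,  e^(−rT) = 0.820233
E₀ = V₀·N(d₁) − D·e^(−rT)·N(d₂)
   = 418.2323·0.911429 − 209.0400·0.820233·0.577368 = 282.192737
B₀ = V₀ − E₀ = 418.2323 − 282.192737 = 136.039563
e^(−λT) = (B₀·e^(rT)/D − 0.2)/(1 − 0.2) = (136.0396·1.219166/209.0400 − 0.2)/0.8 = 0.74176481
λ = −ln(0.74176481)/6.2711 = 0.047635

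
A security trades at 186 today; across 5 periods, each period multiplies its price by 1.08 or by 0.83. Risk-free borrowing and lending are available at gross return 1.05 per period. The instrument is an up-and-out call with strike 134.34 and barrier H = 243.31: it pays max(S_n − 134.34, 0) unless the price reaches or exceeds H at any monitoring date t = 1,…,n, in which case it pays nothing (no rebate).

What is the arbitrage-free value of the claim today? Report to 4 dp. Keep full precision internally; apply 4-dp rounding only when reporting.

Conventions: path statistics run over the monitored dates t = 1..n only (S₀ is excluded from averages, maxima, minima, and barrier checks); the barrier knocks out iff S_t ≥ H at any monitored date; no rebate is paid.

price = 19.1534

Set p* = 0.8800 (from d < R < u); the path-dependent value is the discounted p*-expectation over all price paths.
Enumerate all 2^5 = 32 price paths (U = up ×1.08, D = down ×0.83); each path with k up-moves has probability p*^k·(1−p*)^(5−k).
DDDDD: M=154.3800, payoff=0.0000, prob=0.000025
UDDDD: M=200.8800, payoff=0.0000, prob=0.000182
DUDDD: M=166.7304, payoff=0.0000, prob=0.000182
UUDDD: M=216.9504, payoff=0.0000, prob=0.001338
DDUDD: M=154.3800, payoff=0.0000, prob=0.000182
UDUDD: M=200.8800, payoff=0.0000, prob=0.001338
DUUDD: M=180.0688, payoff=0.0000, prob=0.001338
UUUDD: M=234.3064, payoff=27.0737, prob=0.009813
DDDUD: M=154.3800, payoff=0.0000, prob=0.000182
UDDUD: M=200.8800, payoff=0.0000, prob=0.001338
DUDUD: M=166.7304, payoff=0.0000, prob=0.001338
UUDUD: M=216.9504, payoff=27.0737, prob=0.009813
DDUUD: M=154.3800, payoff=0.0000, prob=0.001338
UDUUD: M=200.8800, payoff=27.0737, prob=0.009813
DUUUD: M=194.4743, payoff=27.0737, prob=0.009813
UUUUD: M=253.0509, payoff=0.0000, prob=0.071963
DDDDU: M=154.3800, payoff=0.0000, prob=0.000182
UDDDU: M=200.8800, payoff=0.0000, prob=0.001338
DUDDU: M=166.7304, payoff=0.0000, prob=0.001338
UUDDU: M=216.9504, payoff=27.0737, prob=0.009813
DDUDU: M=154.3800, payoff=0.0000, prob=0.001338
UDUDU: M=200.8800, payoff=27.0737, prob=0.009813
DUUDU: M=180.0688, payoff=27.0737, prob=0.009813
UUUDU: M=234.3064, payoff=75.6923, prob=0.071963
DDDUU: M=154.3800, payoff=0.0000, prob=0.001338
UDDUU: M=200.8800, payoff=27.0737, prob=0.009813
DUDUU: M=166.7304, payoff=27.0737, prob=0.009813
UUDUU: M=216.9504, payoff=75.6923, prob=0.071963
DDUUU: M=161.4137, payoff=27.0737, prob=0.009813
UDUUU: M=210.0323, payoff=75.6923, prob=0.071963
DUUUU: M=210.0323, payoff=75.6923, prob=0.071963
UUUUU: M=273.2950, payoff=0.0000, prob=0.527732
Price = Σ prob·payoff / R^5 = 24.445106 / 1.276282 = 19.1534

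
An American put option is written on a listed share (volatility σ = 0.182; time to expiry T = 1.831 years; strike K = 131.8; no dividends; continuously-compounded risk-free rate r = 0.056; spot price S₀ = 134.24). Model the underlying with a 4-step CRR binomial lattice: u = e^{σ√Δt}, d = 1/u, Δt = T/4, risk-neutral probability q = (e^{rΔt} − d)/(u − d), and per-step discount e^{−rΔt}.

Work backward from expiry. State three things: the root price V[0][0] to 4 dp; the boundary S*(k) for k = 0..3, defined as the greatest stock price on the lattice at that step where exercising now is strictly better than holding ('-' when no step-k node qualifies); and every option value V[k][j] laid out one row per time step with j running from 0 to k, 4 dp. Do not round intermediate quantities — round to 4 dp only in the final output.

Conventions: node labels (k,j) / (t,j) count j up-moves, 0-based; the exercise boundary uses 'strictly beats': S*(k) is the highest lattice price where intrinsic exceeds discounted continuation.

Δt=0.45775, u=1.13104, d=0.88414, q=0.57442, disc=e^(-rΔt)=0.97469
k=4 terminal: V=max(K-S,0) → 49.7700 26.8633 0.0000 0.0000 0.0000
k=3: j=0 S=92.7790 intr=39.0210 cont=35.6853 V=39.0210[EX]; j=1 S=118.6874 intr=13.1126 cont=11.1431 V=13.1126[EX]; j=2 S=151.8306 intr=0.0000 cont=0.0000 V=0.0000[hold]; j=3 S=194.2290 intr=0.0000 cont=0.0000 V=0.0000[hold]  S*(3)=118.6874
k=2: j=0 S=104.9367 intr=26.8633 cont=23.5277 V=26.8633[EX]; j=1 S=134.2400 intr=0.0000 cont=5.4392 V=5.4392[hold]; j=2 S=171.7262 intr=0.0000 cont=0.0000 V=0.0000[hold]  S*(2)=104.9367
k=1: j=0 S=118.6874 intr=13.1126 cont=14.1884 V=14.1884[hold]; j=1 S=151.8306 intr=0.0000 cont=2.2562 V=2.2562[hold]  S*(1)=-
k=0: j=0 S=134.2400 intr=0.0000 cont=7.1487 V=7.1487[hold]  S*(0)=-

price = 7.1487
boundary = - - 104.9367 118.6874
tree:
7.1487
14.1884 2.2562
26.8633 5.4392 0.0000
39.0210 13.1126 0.0000 0.0000
49.7700 26.8633 0.0000 0.0000 0.0000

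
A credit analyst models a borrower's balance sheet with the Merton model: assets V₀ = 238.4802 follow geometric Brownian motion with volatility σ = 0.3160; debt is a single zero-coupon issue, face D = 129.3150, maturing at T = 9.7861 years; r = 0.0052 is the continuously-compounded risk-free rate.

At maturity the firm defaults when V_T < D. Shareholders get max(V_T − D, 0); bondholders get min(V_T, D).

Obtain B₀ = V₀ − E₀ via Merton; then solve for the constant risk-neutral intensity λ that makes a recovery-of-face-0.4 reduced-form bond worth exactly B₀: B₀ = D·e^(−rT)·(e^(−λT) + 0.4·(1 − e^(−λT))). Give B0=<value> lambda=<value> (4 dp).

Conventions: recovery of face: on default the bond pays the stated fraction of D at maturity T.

B0=99.1537 lambda=0.0397

With assets at 238.4802 and a single debt payment of 129.3150 at 9.7861 years:
d₁ = [ln(V₀/D) + (r + σ²/2)T] / (σ√T)
   = [ln(238.4802/129.3150) + (0.0052 + 0.5·0.3160²)·9.7861] / (0.3160·√9.7861)
   = [0.612035 + 0.539488] / 0.988535 = 1.164879
d₂ = d₁ − σ√T = 1.164879 − 0.988535 = 0.176344
N(d₁) = 0.877966,  N(d₂) = 0.569988,  e^(−rT) = 0.950385
E₀ = V₀·N(d₁) − D·e^(−rT)·N(d₂)
   = 238.4802·0.877966 − 129.3150·0.950385·0.569988 = 139.326472
B₀ = V₀ − E₀ = 238.4802 − 139.326472 = 99.153728
e^(−λT) = (B₀·e^(rT)/D − 0.4)/(1 − 0.4) = (99.1537·1.052205/129.3150 − 0.4)/0.6 = 0.67798262
λ = −ln(0.67798262)/9.7861 = 0.039713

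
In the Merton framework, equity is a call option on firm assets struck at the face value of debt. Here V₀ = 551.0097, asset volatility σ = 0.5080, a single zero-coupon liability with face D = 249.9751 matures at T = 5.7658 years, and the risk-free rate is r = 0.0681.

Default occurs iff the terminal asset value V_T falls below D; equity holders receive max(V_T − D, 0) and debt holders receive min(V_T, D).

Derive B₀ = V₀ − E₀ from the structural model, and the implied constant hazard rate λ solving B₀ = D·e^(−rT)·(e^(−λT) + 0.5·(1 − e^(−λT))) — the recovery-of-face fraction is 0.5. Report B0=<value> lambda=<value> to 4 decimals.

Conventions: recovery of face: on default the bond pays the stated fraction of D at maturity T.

B0=139.5776 lambda=0.0737

Apply the equity-as-call identities (strike 249.9751, horizon 5.7658 years):
d₁ = [ln(V₀/D) + (r + σ²/2)T] / (σ√T)
   = [ln(551.0097/249.9751) + (0.0681 + 0.5·0.5080²)·5.7658] / (0.5080·√5.7658)
   = [0.790391 + 1.136624] / 1.219814 = 1.579762
d₂ = d₁ − σ√T = 1.579762 − 1.219814 = 0.359948
N(d₁) = 0.942919,  N(d₂) = 0.640557,  e^(−rT) = 0.675264
E₀ = V₀·N(d₁) − D·e^(−rT)·N(d₂)
   = 551.0097·0.942919 − 249.9751·0.675264·0.640557 = 411.432105
B₀ = V₀ − E₀ = 551.0097 − 411.432105 = 139.577595
e^(−λT) = (B₀·e^(rT)/D − 0.5)/(1 − 0.5) = (139.5776·1.480901/249.9751 − 0.5)/0.5 = 0.65377006
λ = −ln(0.65377006)/5.7658 = 0.073710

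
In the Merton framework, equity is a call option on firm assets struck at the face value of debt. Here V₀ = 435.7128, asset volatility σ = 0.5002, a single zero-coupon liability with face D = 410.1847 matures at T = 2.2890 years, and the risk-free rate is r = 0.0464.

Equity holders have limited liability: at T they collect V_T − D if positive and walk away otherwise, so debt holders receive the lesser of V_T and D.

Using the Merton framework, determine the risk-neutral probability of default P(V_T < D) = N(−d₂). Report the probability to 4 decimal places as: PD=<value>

PD=0.5629

With assets at 435.7128 and a single debt payment of 410.1847 at 2.2890 years:
d₁ = [ln(V₀/D) + (r + σ²/2)T] / (σ√T)
   = [ln(435.7128/410.1847) + (0.0464 + 0.5·0.5002²)·2.2890] / (0.5002·√2.2890)
   = [0.060376 + 0.392564] / 0.756775 = 0.598513
d₂ = d₁ − σ√T = 0.598513 − 0.756775 = -0.158262
risk-neutral PD = N(−d₂) = N(0.158262) = 0.562875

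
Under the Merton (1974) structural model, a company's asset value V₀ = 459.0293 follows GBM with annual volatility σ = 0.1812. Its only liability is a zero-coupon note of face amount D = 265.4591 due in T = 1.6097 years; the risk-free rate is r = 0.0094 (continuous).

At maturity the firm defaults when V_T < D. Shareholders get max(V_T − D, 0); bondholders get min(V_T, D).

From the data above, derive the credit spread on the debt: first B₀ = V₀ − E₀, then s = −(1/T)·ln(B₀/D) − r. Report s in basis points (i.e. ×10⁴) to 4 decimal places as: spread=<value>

Apply the equity-as-call identities (strike 265.4591, horizon 1.6097 years):
d₁ = [ln(V₀/D) + (r + σ²/2)T] / (σ√T)
   = [ln(459.0293/265.4591) + (0.0094 + 0.5·0.1812²)·1.6097] / (0.1812·√1.6097)
   = [0.547653 + 0.041557] / 0.229896 = 2.562948
d₂ = d₁ − σ√T = 2.562948 − 0.229896 = 2.333052
N(d₁) = 0.994811,  N(d₂) = 0.990177,  e^(−rT) = 0.984983
E₀ = V₀·N(d₁) − D·e^(−rT)·N(d₂)
   = 459.0293·0.994811 − 265.4591·0.984983·0.990177 = 197.742963
B₀ = V₀ − E₀ = 459.0293 − 197.742963 = 261.286337
spread = −(1/T)·ln(B₀/D) − r = −(1/1.6097)·ln(261.286337/265.4591) − 0.0094 = 0.00044276
in basis points: 0.00044276 × 10⁴ = 4.4276 bp

spread=4.4276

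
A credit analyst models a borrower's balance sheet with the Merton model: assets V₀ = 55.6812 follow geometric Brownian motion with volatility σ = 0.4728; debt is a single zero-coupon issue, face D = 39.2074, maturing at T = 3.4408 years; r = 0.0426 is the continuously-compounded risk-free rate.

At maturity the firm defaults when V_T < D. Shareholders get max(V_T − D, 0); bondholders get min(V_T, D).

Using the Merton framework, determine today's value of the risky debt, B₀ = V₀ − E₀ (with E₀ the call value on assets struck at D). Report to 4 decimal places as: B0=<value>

Apply the equity-as-call identities (strike 39.2074, horizon 3.4408 years):
d₁ = [ln(V₀/D) + (r + σ²/2)T] / (σ√T)
   = [ln(55.6812/39.2074) + (0.0426 + 0.5·0.4728²)·3.4408] / (0.4728·√3.4408)
   = [0.350777 + 0.531156] / 0.877015 = 1.005607
d₂ = d₁ − σ√T = 1.005607 − 0.877015 = 0.128592
N(d₁) = 0.842698,  N(d₂) = 0.551160,  e^(−rT) = 0.863658
E₀ = V₀·N(d₁) − D·e^(−rT)·N(d₂)
   = 55.6812·0.842698 − 39.2074·0.863658·0.551160 = 28.259163
B₀ = V₀ − E₀ = 55.6812 − 28.259163 = 27.422037

B0=27.4220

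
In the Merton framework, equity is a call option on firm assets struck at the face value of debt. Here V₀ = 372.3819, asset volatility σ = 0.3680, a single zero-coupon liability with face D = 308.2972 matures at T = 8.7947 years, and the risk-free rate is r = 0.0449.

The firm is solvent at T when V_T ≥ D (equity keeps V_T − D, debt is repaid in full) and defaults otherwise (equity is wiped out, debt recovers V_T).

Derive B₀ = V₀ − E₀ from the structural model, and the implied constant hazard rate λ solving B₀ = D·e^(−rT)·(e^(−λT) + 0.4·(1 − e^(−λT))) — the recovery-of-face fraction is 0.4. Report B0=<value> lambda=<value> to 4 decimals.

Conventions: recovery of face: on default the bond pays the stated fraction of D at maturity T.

B0=155.0797 lambda=0.0624

Work the structural quantities from V₀ = 372.3819 against face 308.2972:
d₁ = [ln(V₀/D) + (r + σ²/2)T] / (σ√T)
   = [ln(372.3819/308.2972) + (0.0449 + 0.5·0.3680²)·8.7947] / (0.3680·√8.7947)
   = [0.188856 + 0.990389] / 1.091336 = 1.080552
d₂ = d₁ − σ√T = 1.080552 − 1.091336 = -0.010784
N(d₁) = 0.860052,  N(d₂) = 0.495698,  e^(−rT) = 0.673760
E₀ = V₀·N(d₁) − D·e^(−rT)·N(d₂)
   = 372.3819·0.860052 − 308.2972·0.673760·0.495698 = 217.302224
B₀ = V₀ − E₀ = 372.3819 − 217.302224 = 155.079676
e^(−λT) = (B₀·e^(rT)/D − 0.4)/(1 − 0.4) = (155.0797·1.484209/308.2972 − 0.4)/0.6 = 0.57764510
λ = −ln(0.57764510)/8.7947 = 0.062401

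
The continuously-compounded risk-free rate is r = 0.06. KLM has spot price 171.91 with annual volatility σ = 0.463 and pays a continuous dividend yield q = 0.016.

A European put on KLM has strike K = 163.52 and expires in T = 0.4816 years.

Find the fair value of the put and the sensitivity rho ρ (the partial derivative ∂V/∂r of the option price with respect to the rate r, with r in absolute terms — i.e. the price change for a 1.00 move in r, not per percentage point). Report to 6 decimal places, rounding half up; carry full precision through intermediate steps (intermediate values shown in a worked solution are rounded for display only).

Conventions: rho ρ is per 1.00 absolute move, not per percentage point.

price = 15.670692
ρ = -36.392801

σ√T = 0.463·√0.4816 = 0.321310
d₁ = (ln(S/K) + (r−q+σ²/2)T) / (σ√T) = (ln(171.91/163.52) + (0.06−0.016+0.463²/2)·0.4816) / 0.321310 = (0.050036 + 0.072810) / 0.321310 = 0.382329
d₂ = d₁ − σ√T = 0.382329 − 0.321310 = 0.061019
e^{−rT} = 0.971517
e^{−qT} = 0.992324
N(−d₁) = 0.351109,  N(−d₂) = 0.475672
Put price V = K·e^{−rT}·N(−d₂) − S·e^{−qT}·N(−d₁) = 75.566448 − 59.895756 = 15.670692
ρ = −K·T·e^{−rT}·N(−d₂) = -36.392801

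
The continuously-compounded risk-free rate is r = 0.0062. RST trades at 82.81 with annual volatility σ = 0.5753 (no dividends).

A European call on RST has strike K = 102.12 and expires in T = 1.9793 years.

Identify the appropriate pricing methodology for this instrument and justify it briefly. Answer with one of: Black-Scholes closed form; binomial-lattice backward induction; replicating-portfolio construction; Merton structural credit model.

framework: Black-Scholes closed form

Key observation: with RST following a GBM at constant σ and r, the European call struck at 102.12 prices in closed form — nothing here needs a stepwise model or a balance sheet.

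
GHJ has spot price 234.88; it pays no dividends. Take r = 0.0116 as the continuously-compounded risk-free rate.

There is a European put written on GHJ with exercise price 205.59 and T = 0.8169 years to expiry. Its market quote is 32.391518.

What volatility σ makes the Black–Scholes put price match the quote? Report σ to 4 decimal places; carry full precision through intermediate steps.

sigma = 0.5942

At σ = 0.5942 the Black–Scholes value reproduces the quote:
σ√T = 0.5942·√0.8169 = 0.537053
d₁ = (ln(S/K) + (r+σ²/2)T) / (σ√T) = (ln(234.88/205.59) + (0.0116+0.5942²/2)·0.8169) / 0.537053 = (0.133191 + 0.153689) / 0.537053 = 0.534174
d₂ = d₁ − σ√T = 0.534174 − 0.537053 = -0.002879
e^{−rT} = 0.990569
N(−d₁) = 0.296611,  N(−d₂) = 0.501148
V = K·e^{−rT}·N(−d₂) − S·N(−d₁) = 102.059394 − 69.667877 = 32.391518 (equal to the quote); since ∂V/∂σ > 0 for all σ, the implied volatility is unique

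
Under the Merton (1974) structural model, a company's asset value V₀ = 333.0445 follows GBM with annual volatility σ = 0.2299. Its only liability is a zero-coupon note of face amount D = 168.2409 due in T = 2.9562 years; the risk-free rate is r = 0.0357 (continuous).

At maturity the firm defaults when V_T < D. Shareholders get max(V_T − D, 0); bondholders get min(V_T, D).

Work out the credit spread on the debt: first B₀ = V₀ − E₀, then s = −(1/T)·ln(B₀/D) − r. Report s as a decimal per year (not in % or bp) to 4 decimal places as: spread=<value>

With assets at 333.0445 and a single debt payment of 168.2409 at 2.9562 years:
d₁ = [ln(V₀/D) + (r + σ²/2)T] / (σ√T)
   = [ln(333.0445/168.2409) + (0.0357 + 0.5·0.2299²)·2.9562] / (0.2299·√2.9562)
   = [0.682879 + 0.183660] / 0.395281 = 2.192211
d₂ = d₁ − σ√T = 2.192211 − 0.395281 = 1.796930
N(d₁) = 0.985818,  N(d₂) = 0.963827,  e^(−rT) = 0.899842
E₀ = V₀·N(d₁) − D·e^(−rT)·N(d₂)
   = 333.0445·0.985818 − 168.2409·0.899842·0.963827 = 182.407320
B₀ = V₀ − E₀ = 333.0445 − 182.407320 = 150.637180
spread = −(1/T)·ln(B₀/D) − r = −(1/2.9562)·ln(150.637180/168.2409) − 0.0357 = 0.00168675

spread=0.0017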